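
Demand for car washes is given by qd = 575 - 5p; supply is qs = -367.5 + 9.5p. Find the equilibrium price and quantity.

p* = 65, q* = 250

Set qd = qs: 575 - 5p = -367.5 + 9.5p.
942.5 = 14.5p, so p* = 65.
q* = 575 − 5(65) = 250.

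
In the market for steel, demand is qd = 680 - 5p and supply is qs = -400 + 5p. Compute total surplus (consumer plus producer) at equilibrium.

Total surplus = 3920

Equilibrium: 680 - 5p = -400 + 5p gives p* = 108, q* = 140.
Demand choke price: p = 136; supply starts at p = 80.
CS = ½(136 − 108)(140) = 1960; PS = ½(108 − 80)(140) = 1960.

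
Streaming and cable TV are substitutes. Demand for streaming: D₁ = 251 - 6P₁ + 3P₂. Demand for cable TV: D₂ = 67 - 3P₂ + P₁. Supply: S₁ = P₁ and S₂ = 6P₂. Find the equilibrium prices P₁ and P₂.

P₁ = 41, P₂ = 12

Market 1: 251 - 6P₁ + 3P₂ = P₁ → 7P₁ - 3P₂ = 251.
Market 2: 9P₂ - P₁ = 67.
Eliminating P₂: 9×(1) + 3×(2) gives 60P₁ = 2460, so P₁ = 41.
Back-substitute into (2): P₂ = (67 + 1×41) / 9 = 12.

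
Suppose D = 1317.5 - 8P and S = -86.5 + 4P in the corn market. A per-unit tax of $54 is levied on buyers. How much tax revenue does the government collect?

Pre-tax equilibrium: P* = 117, Q* = 381.5.
Tax on buyers shifts demand to D = 1317.5 − 8(P + 54) = 885.5 - 8P.
885.5 - 8P = -86.5 + 4P gives seller price Ps = 81; buyers pay Pb = 81 + 54 = 135.
New quantity: Q = 1317.5 − 8(135) = 237.5.
Revenue = 54 × 237.5 = 12825.

Tax revenue = 12825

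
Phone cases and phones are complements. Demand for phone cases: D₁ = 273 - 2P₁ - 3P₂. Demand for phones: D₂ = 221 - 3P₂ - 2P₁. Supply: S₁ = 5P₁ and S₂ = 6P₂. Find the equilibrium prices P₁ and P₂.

P₁ = 598/19, P₂ = 1001/57

Market 1: 273 - 2P₁ - 3P₂ = 5P₁ → 7P₁ + 3P₂ = 273.
Market 2: 9P₂ + 2P₁ = 221.
Eliminating P₂: 9×(1) − 3×(2) gives 57P₁ = 1794, so P₁ = 598/19.
Back-substitute into (2): P₂ = (221 − 2×598/19) / 9 = 1001/57.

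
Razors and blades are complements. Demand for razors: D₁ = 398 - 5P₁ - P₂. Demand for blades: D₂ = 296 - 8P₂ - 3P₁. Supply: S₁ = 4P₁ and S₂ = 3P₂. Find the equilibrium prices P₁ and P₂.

P₁ = 2041/48, P₂ = 15.3125

Market 1: 398 - 5P₁ - P₂ = 4P₁ → 9P₁ + P₂ = 398.
Market 2: 11P₂ + 3P₁ = 296.
Eliminating P₂: 11×(1) − 1×(2) gives 96P₁ = 4082, so P₁ = 2041/48.
Back-substitute into (2): P₂ = (296 − 3×2041/48) / 11 = 15.3125.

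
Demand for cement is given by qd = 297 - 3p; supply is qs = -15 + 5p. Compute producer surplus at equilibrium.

Producer surplus = 3240

Equilibrium: 297 - 3p = -15 + 5p gives p* = 39, q* = 180.
Supply starts at p = 3 (where qs = 0).
PS = ½(39 − 3)(180) = 3240.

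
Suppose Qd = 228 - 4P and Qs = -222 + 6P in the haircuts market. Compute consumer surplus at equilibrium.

Equilibrium: 228 - 4P = -222 + 6P gives P* = 45, Q* = 48.
Demand choke price (Qd = 0): P = 57.
CS = ½(57 − 45)(48) = 288.

Consumer surplus = 288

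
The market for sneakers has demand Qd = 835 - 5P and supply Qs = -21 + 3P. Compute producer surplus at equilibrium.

Equilibrium: 835 - 5P = -21 + 3P gives P* = 107, Q* = 300.
Supply starts at P = 7 (where Qs = 0).
PS = ½(107 − 7)(300) = 15000.

Producer surplus = 15000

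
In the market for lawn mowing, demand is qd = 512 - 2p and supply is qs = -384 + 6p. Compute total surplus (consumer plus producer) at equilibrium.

Total surplus = 27648

Equilibrium: 512 - 2p = -384 + 6p gives p* = 112, q* = 288.
Demand choke price: p = 256; supply starts at p = 64.
CS = ½(256 − 112)(288) = 20736; PS = ½(112 − 64)(288) = 6912.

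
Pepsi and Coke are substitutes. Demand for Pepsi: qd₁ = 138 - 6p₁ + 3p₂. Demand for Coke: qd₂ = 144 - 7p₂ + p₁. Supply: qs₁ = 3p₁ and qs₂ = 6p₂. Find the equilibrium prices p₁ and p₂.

p₁ = 371/19, p₂ = 239/19

Market 1: 138 - 6p₁ + 3p₂ = 3p₁ → 9p₁ - 3p₂ = 138.
Market 2: 13p₂ - p₁ = 144.
Eliminating p₂: 13×(1) + 3×(2) gives 114p₁ = 2226, so p₁ = 371/19.
Back-substitute into (2): p₂ = (144 + 1×371/19) / 13 = 239/19.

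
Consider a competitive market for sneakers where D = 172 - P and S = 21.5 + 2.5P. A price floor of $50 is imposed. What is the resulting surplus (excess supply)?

Surplus = 24.5

Equilibrium price would be P* = 43, so the floor at 50 binds.
At P = 50: D = 122, S = 146.5.
Surplus = 146.5 − 122 = 24.5.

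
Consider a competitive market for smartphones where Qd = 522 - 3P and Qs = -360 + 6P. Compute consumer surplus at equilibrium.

Equilibrium: 522 - 3P = -360 + 6P gives P* = 98, Q* = 228.
Demand choke price (Qd = 0): P = 174.
CS = ½(174 − 98)(228) = 8664.

Consumer surplus = 8664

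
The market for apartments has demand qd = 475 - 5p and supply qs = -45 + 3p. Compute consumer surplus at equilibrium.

Equilibrium: 475 - 5p = -45 + 3p gives p* = 65, q* = 150.
Demand choke price (qd = 0): p = 95.
CS = ½(95 − 65)(150) = 2250.

Consumer surplus = 2250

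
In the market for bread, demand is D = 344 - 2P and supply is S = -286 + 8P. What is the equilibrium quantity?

Set D = S: 344 - 2P = -286 + 8P.
630 = 10P, so P* = 63.
Q* = 344 − 2(63) = 218.

Q* = 218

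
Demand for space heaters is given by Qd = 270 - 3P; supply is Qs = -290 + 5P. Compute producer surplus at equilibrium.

Equilibrium: 270 - 3P = -290 + 5P gives P* = 70, Q* = 60.
Supply starts at P = 58 (where Qs = 0).
PS = ½(70 − 58)(60) = 360.

Producer surplus = 360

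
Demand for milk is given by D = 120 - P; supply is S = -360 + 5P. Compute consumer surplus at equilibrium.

Equilibrium: 120 - P = -360 + 5P gives P* = 80, Q* = 40.
Demand choke price (D = 0): P = 120.
CS = ½(120 − 80)(40) = 800.

Consumer surplus = 800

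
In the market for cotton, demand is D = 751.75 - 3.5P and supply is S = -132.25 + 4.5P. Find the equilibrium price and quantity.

P* = 110.5, Q* = 365

Set D = S: 751.75 - 3.5P = -132.25 + 4.5P.
884 = 8P, so P* = 110.5.
Q* = 751.75 − 3.5(110.5) = 365.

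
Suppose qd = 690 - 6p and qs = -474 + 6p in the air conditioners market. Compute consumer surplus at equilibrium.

Equilibrium: 690 - 6p = -474 + 6p gives p* = 97, q* = 108.
Demand choke price (qd = 0): p = 115.
CS = ½(115 − 97)(108) = 972.

Consumer surplus = 972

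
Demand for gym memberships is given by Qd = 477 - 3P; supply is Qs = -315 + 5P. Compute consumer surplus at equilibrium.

Consumer surplus = 5400

Equilibrium: 477 - 3P = -315 + 5P gives P* = 99, Q* = 180.
Demand choke price (Qd = 0): P = 159.
CS = ½(159 − 99)(180) = 5400.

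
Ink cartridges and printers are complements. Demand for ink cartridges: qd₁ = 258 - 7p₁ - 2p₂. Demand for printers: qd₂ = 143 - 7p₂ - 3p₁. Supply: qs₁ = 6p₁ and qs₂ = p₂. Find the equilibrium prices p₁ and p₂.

p₁ = 127/7, p₂ = 155/14

Market 1: 258 - 7p₁ - 2p₂ = 6p₁ → 13p₁ + 2p₂ = 258.
Market 2: 8p₂ + 3p₁ = 143.
Eliminating p₂: 8×(1) − 2×(2) gives 98p₁ = 1778, so p₁ = 127/7.
Back-substitute into (2): p₂ = (143 − 3×127/7) / 8 = 155/14.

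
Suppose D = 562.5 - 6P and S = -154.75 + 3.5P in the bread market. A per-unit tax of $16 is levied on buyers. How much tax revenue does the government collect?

Tax revenue = 22536/19

Pre-tax equilibrium: P* = 75.5, Q* = 109.5.
Tax on buyers shifts demand to D = 562.5 − 6(P + 16) = 466.5 - 6P.
466.5 - 6P = -154.75 + 3.5P gives seller price Ps = 2485/38; buyers pay Pb = 2485/38 + 16 = 3093/38.
New quantity: Q = 562.5 − 6(3093/38) = 2817/38.
Revenue = 16 × 2817/38 = 22536/19.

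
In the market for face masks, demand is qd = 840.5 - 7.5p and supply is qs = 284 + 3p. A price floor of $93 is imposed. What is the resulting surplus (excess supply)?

Equilibrium price would be p* = 53, so the floor at 93 binds.
At p = 93: qd = 143, qs = 563.
Surplus = 563 − 143 = 420.

Surplus = 420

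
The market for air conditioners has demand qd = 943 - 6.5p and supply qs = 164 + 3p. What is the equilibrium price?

Set qd = qs: 943 - 6.5p = 164 + 3p.
779 = 9.5p, so p* = 82.
q* = 943 − 6.5(82) = 410.

p* = 82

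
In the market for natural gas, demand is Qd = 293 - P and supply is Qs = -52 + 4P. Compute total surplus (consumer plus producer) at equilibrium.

Total surplus = 31360

Equilibrium: 293 - P = -52 + 4P gives P* = 69, Q* = 224.
Demand choke price: P = 293; supply starts at P = 13.
CS = ½(293 − 69)(224) = 25088; PS = ½(69 − 13)(224) = 6272.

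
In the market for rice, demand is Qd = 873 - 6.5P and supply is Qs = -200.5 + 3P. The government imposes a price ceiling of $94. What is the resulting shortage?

Equilibrium price would be P* = 113, so the ceiling at 94 binds.
At P = 94: Qd = 873 − 6.5(94) = 262, Qs = -200.5 + 3(94) = 81.5.
Shortage = 262 − 81.5 = 180.5.

Shortage = 180.5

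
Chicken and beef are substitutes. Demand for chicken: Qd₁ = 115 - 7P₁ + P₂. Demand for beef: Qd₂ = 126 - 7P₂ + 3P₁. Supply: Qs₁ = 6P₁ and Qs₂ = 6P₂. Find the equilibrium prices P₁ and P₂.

P₁ = 1621/166, P₂ = 1983/166

Market 1: 115 - 7P₁ + P₂ = 6P₁ → 13P₁ - P₂ = 115.
Market 2: 13P₂ - 3P₁ = 126.
Eliminating P₂: 13×(1) + 1×(2) gives 166P₁ = 1621, so P₁ = 1621/166.
Back-substitute into (2): P₂ = (126 + 3×1621/166) / 13 = 1983/166.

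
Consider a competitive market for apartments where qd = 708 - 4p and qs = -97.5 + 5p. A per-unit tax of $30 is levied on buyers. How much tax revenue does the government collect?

Pre-tax equilibrium: p* = 89.5, q* = 350.
Tax on buyers shifts demand to qd = 708 − 4(p + 30) = 588 - 4p.
588 - 4p = -97.5 + 5p gives seller price ps = 457/6; buyers pay pb = 457/6 + 30 = 637/6.
New quantity: q = 708 − 4(637/6) = 850/3.
Revenue = 30 × 850/3 = 8500.

Tax revenue = 8500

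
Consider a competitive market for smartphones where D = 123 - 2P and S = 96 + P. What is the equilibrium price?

P* = 9

Set D = S: 123 - 2P = 96 + P.
27 = 3P, so P* = 9.
Q* = 123 − 2(9) = 105.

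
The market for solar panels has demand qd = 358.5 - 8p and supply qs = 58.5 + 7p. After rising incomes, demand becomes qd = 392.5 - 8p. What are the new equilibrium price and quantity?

p' = 334/15, q' = 6431/30

Original equilibrium: p* = 20, q* = 198.5.
New equilibrium: 392.5 - 8p = 58.5 + 7p, so 334 = 15p and p' = 334/15; q' = 392.5 − 8(334/15) = 6431/30.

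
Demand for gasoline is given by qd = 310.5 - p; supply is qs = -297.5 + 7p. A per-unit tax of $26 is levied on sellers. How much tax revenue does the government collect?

Pre-tax equilibrium: p* = 76, q* = 234.5.
Tax on sellers shifts supply to qs = -297.5 + 7(p − 26) = -479.5 + 7p.
310.5 - p = -479.5 + 7p gives buyer price pb = 98.75; sellers receive ps = 98.75 − 26 = 72.75.
New quantity: q = 310.5 − 1(98.75) = 211.75.
Revenue = 26 × 211.75 = 5505.5.

Tax revenue = 5505.5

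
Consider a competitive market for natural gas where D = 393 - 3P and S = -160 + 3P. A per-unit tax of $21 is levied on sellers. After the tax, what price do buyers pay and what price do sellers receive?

Pre-tax equilibrium: P* = 553/6, Q* = 116.5.
Tax on sellers shifts supply to S = -160 + 3(P − 21) = -223 + 3P.
393 - 3P = -223 + 3P gives buyer price Pb = 308/3; sellers receive Ps = 308/3 − 21 = 245/3.
New quantity: Q = 393 − 3(308/3) = 85.

Buyers pay 308/3, sellers receive 245/3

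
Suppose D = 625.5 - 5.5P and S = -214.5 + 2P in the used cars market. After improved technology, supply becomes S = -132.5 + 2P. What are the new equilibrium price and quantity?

Original equilibrium: P* = 112, Q* = 9.5.
New equilibrium: 625.5 - 5.5P = -132.5 + 2P, so 758 = 7.5P and P' = 1516/15; Q' = 625.5 − 5.5(1516/15) = 2089/30.

P' = 1516/15, Q' = 2089/30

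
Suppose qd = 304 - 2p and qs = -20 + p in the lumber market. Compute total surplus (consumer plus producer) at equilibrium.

Total surplus = 5808

Equilibrium: 304 - 2p = -20 + p gives p* = 108, q* = 88.
Demand choke price: p = 152; supply starts at p = 20.
CS = ½(152 − 108)(88) = 1936; PS = ½(108 − 20)(88) = 3872.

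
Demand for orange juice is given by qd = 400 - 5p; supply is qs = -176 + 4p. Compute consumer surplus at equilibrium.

Consumer surplus = 640

Equilibrium: 400 - 5p = -176 + 4p gives p* = 64, q* = 80.
Demand choke price (qd = 0): p = 80.
CS = ½(80 − 64)(80) = 640.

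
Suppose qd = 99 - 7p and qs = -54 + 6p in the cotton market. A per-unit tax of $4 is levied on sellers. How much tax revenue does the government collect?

Pre-tax equilibrium: p* = 153/13, q* = 216/13.
Tax on sellers shifts supply to qs = -54 + 6(p − 4) = -78 + 6p.
99 - 7p = -78 + 6p gives buyer price pb = 177/13; sellers receive ps = 177/13 − 4 = 125/13.
New quantity: q = 99 − 7(177/13) = 48/13.
Revenue = 4 × 48/13 = 192/13.

Tax revenue = 192/13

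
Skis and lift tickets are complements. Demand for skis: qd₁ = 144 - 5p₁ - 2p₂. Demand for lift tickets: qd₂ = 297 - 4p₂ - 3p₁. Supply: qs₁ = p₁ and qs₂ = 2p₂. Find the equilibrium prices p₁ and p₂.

Market 1: 144 - 5p₁ - 2p₂ = p₁ → 6p₁ + 2p₂ = 144.
Market 2: 6p₂ + 3p₁ = 297.
Eliminating p₂: 6×(1) − 2×(2) gives 30p₁ = 270, so p₁ = 9.
Back-substitute into (2): p₂ = (297 − 3×9) / 6 = 45.

p₁ = 9, p₂ = 45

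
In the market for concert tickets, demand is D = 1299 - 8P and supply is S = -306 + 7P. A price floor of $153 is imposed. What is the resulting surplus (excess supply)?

Equilibrium price would be P* = 107, so the floor at 153 binds.
At P = 153: D = 75, S = 765.
Surplus = 765 − 75 = 690.

Surplus = 690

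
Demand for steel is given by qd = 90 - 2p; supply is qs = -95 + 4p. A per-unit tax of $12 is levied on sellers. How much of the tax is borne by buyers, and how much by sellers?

Buyers bear $8, sellers bear $4

Pre-tax equilibrium: p* = 185/6, q* = 85/3.
Tax on sellers shifts supply to qs = -95 + 4(p − 12) = -143 + 4p.
90 - 2p = -143 + 4p gives buyer price pb = 233/6; sellers receive ps = 233/6 − 12 = 161/6.
New quantity: q = 90 − 2(233/6) = 37/3.
Buyer burden = 233/6 − 185/6 = 8; seller burden = 185/6 − 161/6 = 4.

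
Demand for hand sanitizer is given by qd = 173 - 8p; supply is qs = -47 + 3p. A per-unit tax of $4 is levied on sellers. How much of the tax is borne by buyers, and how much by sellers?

Pre-tax equilibrium: p* = 20, q* = 13.
Tax on sellers shifts supply to qs = -47 + 3(p − 4) = -59 + 3p.
173 - 8p = -59 + 3p gives buyer price pb = 232/11; sellers receive ps = 232/11 − 4 = 188/11.
New quantity: q = 173 − 8(232/11) = 47/11.
Buyer burden = 232/11 − 20 = 12/11; seller burden = 20 − 188/11 = 32/11.

Buyers bear 12/11, sellers bear 32/11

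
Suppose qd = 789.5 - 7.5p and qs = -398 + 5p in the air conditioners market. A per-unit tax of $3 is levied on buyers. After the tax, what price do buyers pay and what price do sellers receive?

Pre-tax equilibrium: p* = 95, q* = 77.
Tax on buyers shifts demand to qd = 789.5 − 7.5(p + 3) = 767 - 7.5p.
767 - 7.5p = -398 + 5p gives seller price ps = 93.2; buyers pay pb = 93.2 + 3 = 96.2.
New quantity: q = 789.5 − 7.5(96.2) = 68.

Buyers pay $96.2, sellers receive $93.2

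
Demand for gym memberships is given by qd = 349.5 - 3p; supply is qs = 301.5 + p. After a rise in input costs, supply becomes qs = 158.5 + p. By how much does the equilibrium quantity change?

Δq = -107.25

Original equilibrium: p* = 12, q* = 313.5.
New equilibrium: 349.5 - 3p = 158.5 + p, so 191 = 4p and p' = 47.75; q' = 349.5 − 3(47.75) = 206.25.
Change in quantity: 206.25 − 313.5 = -107.25.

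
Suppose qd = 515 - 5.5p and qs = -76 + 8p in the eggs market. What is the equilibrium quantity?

q* = 2468/9

Set qd = qs: 515 - 5.5p = -76 + 8p.
591 = 13.5p, so p* = 394/9.
q* = 515 − 5.5(394/9) = 2468/9.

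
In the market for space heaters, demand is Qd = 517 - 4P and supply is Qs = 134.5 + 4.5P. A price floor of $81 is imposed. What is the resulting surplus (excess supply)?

Equilibrium price would be P* = 45, so the floor at 81 binds.
At P = 81: Qd = 193, Qs = 499.
Surplus = 499 − 193 = 306.

Surplus = 306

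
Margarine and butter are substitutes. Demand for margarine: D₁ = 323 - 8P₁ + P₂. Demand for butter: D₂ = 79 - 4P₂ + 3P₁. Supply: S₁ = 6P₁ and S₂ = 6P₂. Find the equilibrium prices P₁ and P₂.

Market 1: 323 - 8P₁ + P₂ = 6P₁ → 14P₁ - P₂ = 323.
Market 2: 10P₂ - 3P₁ = 79.
Eliminating P₂: 10×(1) + 1×(2) gives 137P₁ = 3309, so P₁ = 3309/137.
Back-substitute into (2): P₂ = (79 + 3×3309/137) / 10 = 2075/137.

P₁ = 3309/137, P₂ = 2075/137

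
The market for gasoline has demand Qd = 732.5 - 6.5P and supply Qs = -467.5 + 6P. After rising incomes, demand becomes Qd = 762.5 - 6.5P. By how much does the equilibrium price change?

ΔP = 2.4

Original equilibrium: P* = 96, Q* = 108.5.
New equilibrium: 762.5 - 6.5P = -467.5 + 6P, so 1230 = 12.5P and P' = 98.4; Q' = 762.5 − 6.5(98.4) = 122.9.
Change in price: 98.4 − 96 = 2.4.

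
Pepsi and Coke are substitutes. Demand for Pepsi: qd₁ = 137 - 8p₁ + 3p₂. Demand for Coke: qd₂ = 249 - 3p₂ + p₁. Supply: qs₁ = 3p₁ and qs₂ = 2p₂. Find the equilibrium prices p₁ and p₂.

Market 1: 137 - 8p₁ + 3p₂ = 3p₁ → 11p₁ - 3p₂ = 137.
Market 2: 5p₂ - p₁ = 249.
Eliminating p₂: 5×(1) + 3×(2) gives 52p₁ = 1432, so p₁ = 358/13.
Back-substitute into (2): p₂ = (249 + 1×358/13) / 5 = 719/13.

p₁ = 358/13, p₂ = 719/13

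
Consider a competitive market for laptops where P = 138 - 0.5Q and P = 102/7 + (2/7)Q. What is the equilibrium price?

Set the two price expressions equal: 138 - 0.5Q = 102/7 + (2/7)Q.
864/7 = (11/14)Q, so Q* = 1728/11.
P* = 138 − (0.5)(1728/11) = 654/11.

P* = 654/11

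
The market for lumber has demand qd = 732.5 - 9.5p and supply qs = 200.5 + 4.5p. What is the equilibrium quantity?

q* = 371.5

Set qd = qs: 732.5 - 9.5p = 200.5 + 4.5p.
532 = 14p, so p* = 38.
q* = 732.5 − 9.5(38) = 371.5.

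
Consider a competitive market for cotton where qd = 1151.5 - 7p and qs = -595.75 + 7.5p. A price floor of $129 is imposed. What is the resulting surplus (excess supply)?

Equilibrium price would be p* = 120.5, so the floor at 129 binds.
At p = 129: qd = 248.5, qs = 371.75.
Surplus = 371.75 − 248.5 = 123.25.

Surplus = 123.25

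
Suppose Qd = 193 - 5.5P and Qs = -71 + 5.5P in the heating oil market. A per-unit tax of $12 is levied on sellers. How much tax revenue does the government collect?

Tax revenue = 336

Pre-tax equilibrium: P* = 24, Q* = 61.
Tax on sellers shifts supply to Qs = -71 + 5.5(P − 12) = -137 + 5.5P.
193 - 5.5P = -137 + 5.5P gives buyer price Pb = 30; sellers receive Ps = 30 − 12 = 18.
New quantity: Q = 193 − 5.5(30) = 28.
Revenue = 12 × 28 = 336.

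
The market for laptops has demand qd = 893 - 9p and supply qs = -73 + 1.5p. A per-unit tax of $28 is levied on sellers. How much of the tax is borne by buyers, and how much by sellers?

Buyers bear $4, sellers bear $24

Pre-tax equilibrium: p* = 92, q* = 65.
Tax on sellers shifts supply to qs = -73 + 1.5(p − 28) = -115 + 1.5p.
893 - 9p = -115 + 1.5p gives buyer price pb = 96; sellers receive ps = 96 − 28 = 68.
New quantity: q = 893 − 9(96) = 29.
Buyer burden = 96 − 92 = 4; seller burden = 92 − 68 = 24.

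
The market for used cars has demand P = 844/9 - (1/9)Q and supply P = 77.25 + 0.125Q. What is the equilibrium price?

P* = 86

Set the two price expressions equal: 844/9 - (1/9)Q = 77.25 + 0.125Q.
595/36 = (17/72)Q, so Q* = 70.
P* = 844/9 − (1/9)(70) = 86.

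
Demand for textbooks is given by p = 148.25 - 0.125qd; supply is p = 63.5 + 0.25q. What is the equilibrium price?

p* = 120

Set the two price expressions equal: 148.25 - 0.125q = 63.5 + 0.25q.
84.75 = 0.375q, so q* = 226.
p* = 148.25 − (0.125)(226) = 120.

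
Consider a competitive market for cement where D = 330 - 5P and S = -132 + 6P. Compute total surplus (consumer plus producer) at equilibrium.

Equilibrium: 330 - 5P = -132 + 6P gives P* = 42, Q* = 120.
Demand choke price: P = 66; supply starts at P = 22.
CS = ½(66 − 42)(120) = 1440; PS = ½(42 − 22)(120) = 1200.

Total surplus = 2640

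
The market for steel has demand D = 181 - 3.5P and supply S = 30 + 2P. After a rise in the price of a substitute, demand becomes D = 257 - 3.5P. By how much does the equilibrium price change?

ΔP = 152/11

Original equilibrium: P* = 302/11, Q* = 934/11.
New equilibrium: 257 - 3.5P = 30 + 2P, so 227 = 5.5P and P' = 454/11; Q' = 257 − 3.5(454/11) = 1238/11.
Change in price: 454/11 − 302/11 = 152/11.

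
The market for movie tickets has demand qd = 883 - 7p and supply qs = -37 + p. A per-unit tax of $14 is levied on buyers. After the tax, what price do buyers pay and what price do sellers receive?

Buyers pay $116.75, sellers receive $102.75

Pre-tax equilibrium: p* = 115, q* = 78.
Tax on buyers shifts demand to qd = 883 − 7(p + 14) = 785 - 7p.
785 - 7p = -37 + p gives seller price ps = 102.75; buyers pay pb = 102.75 + 14 = 116.75.
New quantity: q = 883 − 7(116.75) = 65.75.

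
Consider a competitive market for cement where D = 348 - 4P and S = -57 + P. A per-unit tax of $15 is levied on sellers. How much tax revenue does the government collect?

Pre-tax equilibrium: P* = 81, Q* = 24.
Tax on sellers shifts supply to S = -57 + 1(P − 15) = -72 + P.
348 - 4P = -72 + P gives buyer price Pb = 84; sellers receive Ps = 84 − 15 = 69.
New quantity: Q = 348 − 4(84) = 12.
Revenue = 15 × 12 = 180.

Tax revenue = 180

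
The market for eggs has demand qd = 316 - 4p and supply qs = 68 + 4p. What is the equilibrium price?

p* = 31

Set qd = qs: 316 - 4p = 68 + 4p.
248 = 8p, so p* = 31.
q* = 316 − 4(31) = 192.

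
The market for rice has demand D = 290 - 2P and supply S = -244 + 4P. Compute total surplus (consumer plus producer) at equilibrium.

Total surplus = 4704

Equilibrium: 290 - 2P = -244 + 4P gives P* = 89, Q* = 112.
Demand choke price: P = 145; supply starts at P = 61.
CS = ½(145 − 89)(112) = 3136; PS = ½(89 − 61)(112) = 1568.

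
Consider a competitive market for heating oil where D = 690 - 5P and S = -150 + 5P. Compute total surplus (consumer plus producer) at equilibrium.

Total surplus = 14580

Equilibrium: 690 - 5P = -150 + 5P gives P* = 84, Q* = 270.
Demand choke price: P = 138; supply starts at P = 30.
CS = ½(138 − 84)(270) = 7290; PS = ½(84 − 30)(270) = 7290.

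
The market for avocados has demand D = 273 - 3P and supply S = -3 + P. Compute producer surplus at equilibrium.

Producer surplus = 2178

Equilibrium: 273 - 3P = -3 + P gives P* = 69, Q* = 66.
Supply starts at P = 3 (where S = 0).
PS = ½(69 − 3)(66) = 2178.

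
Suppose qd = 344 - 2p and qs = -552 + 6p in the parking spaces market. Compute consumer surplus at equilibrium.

Equilibrium: 344 - 2p = -552 + 6p gives p* = 112, q* = 120.
Demand choke price (qd = 0): p = 172.
CS = ½(172 − 112)(120) = 3600.

Consumer surplus = 3600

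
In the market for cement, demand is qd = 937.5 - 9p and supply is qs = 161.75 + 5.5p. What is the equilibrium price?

Set qd = qs: 937.5 - 9p = 161.75 + 5.5p.
775.75 = 14.5p, so p* = 53.5.
q* = 937.5 − 9(53.5) = 456.

p* = 53.5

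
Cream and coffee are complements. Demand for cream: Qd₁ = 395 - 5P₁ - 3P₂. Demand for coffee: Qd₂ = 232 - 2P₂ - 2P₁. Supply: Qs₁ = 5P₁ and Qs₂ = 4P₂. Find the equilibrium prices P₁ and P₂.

Market 1: 395 - 5P₁ - 3P₂ = 5P₁ → 10P₁ + 3P₂ = 395.
Market 2: 6P₂ + 2P₁ = 232.
Eliminating P₂: 6×(1) − 3×(2) gives 54P₁ = 1674, so P₁ = 31.
Back-substitute into (2): P₂ = (232 − 2×31) / 6 = 85/3.

P₁ = 31, P₂ = 85/3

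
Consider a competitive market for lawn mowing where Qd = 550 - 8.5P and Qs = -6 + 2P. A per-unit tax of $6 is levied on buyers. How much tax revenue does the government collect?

Tax revenue = 3788/7

Pre-tax equilibrium: P* = 1112/21, Q* = 2098/21.
Tax on buyers shifts demand to Qd = 550 − 8.5(P + 6) = 499 - 8.5P.
499 - 8.5P = -6 + 2P gives seller price Ps = 1010/21; buyers pay Pb = 1010/21 + 6 = 1136/21.
New quantity: Q = 550 − 8.5(1136/21) = 1894/21.
Revenue = 6 × 1894/21 = 3788/7.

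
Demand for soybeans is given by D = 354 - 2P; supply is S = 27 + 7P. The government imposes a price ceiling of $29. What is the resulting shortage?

Equilibrium price would be P* = 109/3, so the ceiling at 29 binds.
At P = 29: D = 354 − 2(29) = 296, S = 27 + 7(29) = 230.
Shortage = 296 − 230 = 66.

Shortage = 66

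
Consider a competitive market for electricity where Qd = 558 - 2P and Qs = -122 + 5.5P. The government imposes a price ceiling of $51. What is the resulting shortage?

Shortage = 297.5

Equilibrium price would be P* = 272/3, so the ceiling at 51 binds.
At P = 51: Qd = 558 − 2(51) = 456, Qs = -122 + 5.5(51) = 158.5.
Shortage = 456 − 158.5 = 297.5.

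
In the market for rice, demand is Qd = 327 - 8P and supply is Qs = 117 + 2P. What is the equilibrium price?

P* = 21

Set Qd = Qs: 327 - 8P = 117 + 2P.
210 = 10P, so P* = 21.
Q* = 327 − 8(21) = 159.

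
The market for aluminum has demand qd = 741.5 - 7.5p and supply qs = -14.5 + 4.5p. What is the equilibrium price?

Set qd = qs: 741.5 - 7.5p = -14.5 + 4.5p.
756 = 12p, so p* = 63.
q* = 741.5 − 7.5(63) = 269.

p* = 63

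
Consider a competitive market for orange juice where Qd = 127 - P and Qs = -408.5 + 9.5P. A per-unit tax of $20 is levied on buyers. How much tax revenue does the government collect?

Pre-tax equilibrium: P* = 51, Q* = 76.
Tax on buyers shifts demand to Qd = 127 − 1(P + 20) = 107 - P.
107 - P = -408.5 + 9.5P gives seller price Ps = 1031/21; buyers pay Pb = 1031/21 + 20 = 1451/21.
New quantity: Q = 127 − 1(1451/21) = 1216/21.
Revenue = 20 × 1216/21 = 24320/21.

Tax revenue = 24320/21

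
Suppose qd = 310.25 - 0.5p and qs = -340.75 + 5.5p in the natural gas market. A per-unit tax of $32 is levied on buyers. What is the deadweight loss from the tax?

Pre-tax equilibrium: p* = 108.5, q* = 256.
Tax on buyers shifts demand to qd = 310.25 − 0.5(p + 32) = 294.25 - 0.5p.
294.25 - 0.5p = -340.75 + 5.5p gives seller price ps = 635/6; buyers pay pb = 635/6 + 32 = 827/6.
New quantity: q = 310.25 − 0.5(827/6) = 724/3.
DWL = ½ × 32 × (256 − 724/3) = 704/3.

Deadweight loss = 704/3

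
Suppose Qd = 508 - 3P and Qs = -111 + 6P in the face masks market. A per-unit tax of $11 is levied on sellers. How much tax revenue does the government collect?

Tax revenue = 9229/3

Pre-tax equilibrium: P* = 619/9, Q* = 905/3.
Tax on sellers shifts supply to Qs = -111 + 6(P − 11) = -177 + 6P.
508 - 3P = -177 + 6P gives buyer price Pb = 685/9; sellers receive Ps = 685/9 − 11 = 586/9.
New quantity: Q = 508 − 3(685/9) = 839/3.
Revenue = 11 × 839/3 = 9229/3.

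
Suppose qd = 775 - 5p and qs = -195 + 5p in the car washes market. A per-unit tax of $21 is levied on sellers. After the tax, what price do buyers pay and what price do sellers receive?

Buyers pay $107.5, sellers receive $86.5

Pre-tax equilibrium: p* = 97, q* = 290.
Tax on sellers shifts supply to qs = -195 + 5(p − 21) = -300 + 5p.
775 - 5p = -300 + 5p gives buyer price pb = 107.5; sellers receive ps = 107.5 − 21 = 86.5.
New quantity: q = 775 − 5(107.5) = 237.5.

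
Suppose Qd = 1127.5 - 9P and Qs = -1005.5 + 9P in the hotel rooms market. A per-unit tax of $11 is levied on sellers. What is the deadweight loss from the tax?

Deadweight loss = 272.25

Pre-tax equilibrium: P* = 118.5, Q* = 61.
Tax on sellers shifts supply to Qs = -1005.5 + 9(P − 11) = -1104.5 + 9P.
1127.5 - 9P = -1104.5 + 9P gives buyer price Pb = 124; sellers receive Ps = 124 − 11 = 113.
New quantity: Q = 1127.5 − 9(124) = 11.5.
DWL = ½ × 11 × (61 − 11.5) = 272.25.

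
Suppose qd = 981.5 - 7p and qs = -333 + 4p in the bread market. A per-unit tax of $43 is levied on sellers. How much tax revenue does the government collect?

Tax revenue = 16813/11

Pre-tax equilibrium: p* = 119.5, q* = 145.
Tax on sellers shifts supply to qs = -333 + 4(p − 43) = -505 + 4p.
981.5 - 7p = -505 + 4p gives buyer price pb = 2973/22; sellers receive ps = 2973/22 − 43 = 2027/22.
New quantity: q = 981.5 − 7(2973/22) = 391/11.
Revenue = 43 × 391/11 = 16813/11.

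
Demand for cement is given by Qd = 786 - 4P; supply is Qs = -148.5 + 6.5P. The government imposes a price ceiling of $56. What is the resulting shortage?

Shortage = 346.5

Equilibrium price would be P* = 89, so the ceiling at 56 binds.
At P = 56: Qd = 786 − 4(56) = 562, Qs = -148.5 + 6.5(56) = 215.5.
Shortage = 562 − 215.5 = 346.5.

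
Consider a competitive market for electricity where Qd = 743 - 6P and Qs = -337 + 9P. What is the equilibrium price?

Set Qd = Qs: 743 - 6P = -337 + 9P.
1080 = 15P, so P* = 72.
Q* = 743 − 6(72) = 311.

P* = 72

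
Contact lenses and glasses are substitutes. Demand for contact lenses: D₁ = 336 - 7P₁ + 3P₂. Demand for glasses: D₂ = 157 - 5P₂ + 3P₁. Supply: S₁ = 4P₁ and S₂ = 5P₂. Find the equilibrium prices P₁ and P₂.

P₁ = 3831/101, P₂ = 2735/101

Market 1: 336 - 7P₁ + 3P₂ = 4P₁ → 11P₁ - 3P₂ = 336.
Market 2: 10P₂ - 3P₁ = 157.
Eliminating P₂: 10×(1) + 3×(2) gives 101P₁ = 3831, so P₁ = 3831/101.
Back-substitute into (2): P₂ = (157 + 3×3831/101) / 10 = 2735/101.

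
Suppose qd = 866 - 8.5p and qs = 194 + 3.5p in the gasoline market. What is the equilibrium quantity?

Set qd = qs: 866 - 8.5p = 194 + 3.5p.
672 = 12p, so p* = 56.
q* = 866 − 8.5(56) = 390.

q* = 390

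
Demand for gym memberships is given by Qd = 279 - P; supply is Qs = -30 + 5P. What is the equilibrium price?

Set Qd = Qs: 279 - P = -30 + 5P.
309 = 6P, so P* = 51.5.
Q* = 279 − 1(51.5) = 227.5.

P* = 51.5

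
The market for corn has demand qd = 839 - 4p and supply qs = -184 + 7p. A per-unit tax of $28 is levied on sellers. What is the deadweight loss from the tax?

Pre-tax equilibrium: p* = 93, q* = 467.
Tax on sellers shifts supply to qs = -184 + 7(p − 28) = -380 + 7p.
839 - 4p = -380 + 7p gives buyer price pb = 1219/11; sellers receive ps = 1219/11 − 28 = 911/11.
New quantity: q = 839 − 4(1219/11) = 4353/11.
DWL = ½ × 28 × (467 − 4353/11) = 10976/11.

Deadweight loss = 10976/11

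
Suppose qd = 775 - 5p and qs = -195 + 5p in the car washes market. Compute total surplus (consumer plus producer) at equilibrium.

Total surplus = 16820

Equilibrium: 775 - 5p = -195 + 5p gives p* = 97, q* = 290.
Demand choke price: p = 155; supply starts at p = 39.
CS = ½(155 − 97)(290) = 8410; PS = ½(97 − 39)(290) = 8410.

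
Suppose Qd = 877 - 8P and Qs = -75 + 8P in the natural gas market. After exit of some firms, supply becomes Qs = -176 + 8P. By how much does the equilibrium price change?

ΔP = 6.3125

Original equilibrium: P* = 59.5, Q* = 401.
New equilibrium: 877 - 8P = -176 + 8P, so 1053 = 16P and P' = 65.8125; Q' = 877 − 8(65.8125) = 350.5.
Change in price: 65.8125 − 59.5 = 6.3125.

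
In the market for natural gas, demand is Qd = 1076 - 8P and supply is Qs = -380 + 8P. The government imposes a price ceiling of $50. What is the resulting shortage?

Shortage = 656

Equilibrium price would be P* = 91, so the ceiling at 50 binds.
At P = 50: Qd = 1076 − 8(50) = 676, Qs = -380 + 8(50) = 20.
Shortage = 676 − 20 = 656.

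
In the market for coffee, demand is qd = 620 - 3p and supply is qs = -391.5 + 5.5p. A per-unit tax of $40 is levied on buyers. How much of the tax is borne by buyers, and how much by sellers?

Buyers bear 440/17, sellers bear 240/17

Pre-tax equilibrium: p* = 119, q* = 263.
Tax on buyers shifts demand to qd = 620 − 3(p + 40) = 500 - 3p.
500 - 3p = -391.5 + 5.5p gives seller price ps = 1783/17; buyers pay pb = 1783/17 + 40 = 2463/17.
New quantity: q = 620 − 3(2463/17) = 3151/17.
Buyer burden = 2463/17 − 119 = 440/17; seller burden = 119 − 1783/17 = 240/17.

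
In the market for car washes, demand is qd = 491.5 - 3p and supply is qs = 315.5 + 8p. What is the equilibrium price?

Set qd = qs: 491.5 - 3p = 315.5 + 8p.
176 = 11p, so p* = 16.
q* = 491.5 − 3(16) = 443.5.

p* = 16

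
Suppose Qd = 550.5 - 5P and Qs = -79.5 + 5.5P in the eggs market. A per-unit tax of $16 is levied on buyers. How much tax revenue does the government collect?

Pre-tax equilibrium: P* = 60, Q* = 250.5.
Tax on buyers shifts demand to Qd = 550.5 − 5(P + 16) = 470.5 - 5P.
470.5 - 5P = -79.5 + 5.5P gives seller price Ps = 1100/21; buyers pay Pb = 1100/21 + 16 = 1436/21.
New quantity: Q = 550.5 − 5(1436/21) = 8761/42.
Revenue = 16 × 8761/42 = 70088/21.

Tax revenue = 70088/21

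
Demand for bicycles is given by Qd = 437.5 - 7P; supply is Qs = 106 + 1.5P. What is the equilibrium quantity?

Q* = 164.5

Set Qd = Qs: 437.5 - 7P = 106 + 1.5P.
331.5 = 8.5P, so P* = 39.
Q* = 437.5 − 7(39) = 164.5.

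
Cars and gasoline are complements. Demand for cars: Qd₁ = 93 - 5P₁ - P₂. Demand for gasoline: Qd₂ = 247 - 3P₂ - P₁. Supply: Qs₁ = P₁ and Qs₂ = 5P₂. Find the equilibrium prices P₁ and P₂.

Market 1: 93 - 5P₁ - P₂ = P₁ → 6P₁ + P₂ = 93.
Market 2: 8P₂ + P₁ = 247.
Eliminating P₂: 8×(1) − 1×(2) gives 47P₁ = 497, so P₁ = 497/47.
Back-substitute into (2): P₂ = (247 − 1×497/47) / 8 = 1389/47.

P₁ = 497/47, P₂ = 1389/47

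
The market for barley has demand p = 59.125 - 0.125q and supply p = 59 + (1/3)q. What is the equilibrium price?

Set the two price expressions equal: 59.125 - 0.125q = 59 + (1/3)q.
0.125 = (11/24)q, so q* = 3/11.
p* = 59.125 − (0.125)(3/11) = 650/11.

p* = 650/11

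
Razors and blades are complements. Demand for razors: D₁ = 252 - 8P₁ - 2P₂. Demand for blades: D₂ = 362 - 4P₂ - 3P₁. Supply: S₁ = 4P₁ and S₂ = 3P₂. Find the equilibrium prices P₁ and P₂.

P₁ = 40/3, P₂ = 46

Market 1: 252 - 8P₁ - 2P₂ = 4P₁ → 12P₁ + 2P₂ = 252.
Market 2: 7P₂ + 3P₁ = 362.
Eliminating P₂: 7×(1) − 2×(2) gives 78P₁ = 1040, so P₁ = 40/3.
Back-substitute into (2): P₂ = (362 − 3×40/3) / 7 = 46.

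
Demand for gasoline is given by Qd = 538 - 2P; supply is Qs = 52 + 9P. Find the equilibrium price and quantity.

P* = 486/11, Q* = 4946/11

Set Qd = Qs: 538 - 2P = 52 + 9P.
486 = 11P, so P* = 486/11.
Q* = 538 − 2(486/11) = 4946/11.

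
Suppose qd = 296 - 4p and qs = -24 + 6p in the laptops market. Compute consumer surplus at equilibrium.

Consumer surplus = 3528

Equilibrium: 296 - 4p = -24 + 6p gives p* = 32, q* = 168.
Demand choke price (qd = 0): p = 74.
CS = ½(74 − 32)(168) = 3528.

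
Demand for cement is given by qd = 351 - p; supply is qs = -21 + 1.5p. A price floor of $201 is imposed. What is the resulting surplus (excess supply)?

Surplus = 130.5

Equilibrium price would be p* = 148.8, so the floor at 201 binds.
At p = 201: qd = 150, qs = 280.5.
Surplus = 280.5 − 150 = 130.5.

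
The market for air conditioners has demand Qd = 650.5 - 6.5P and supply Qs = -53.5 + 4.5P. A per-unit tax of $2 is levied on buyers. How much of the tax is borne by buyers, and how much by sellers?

Pre-tax equilibrium: P* = 64, Q* = 234.5.
Tax on buyers shifts demand to Qd = 650.5 − 6.5(P + 2) = 637.5 - 6.5P.
637.5 - 6.5P = -53.5 + 4.5P gives seller price Ps = 691/11; buyers pay Pb = 691/11 + 2 = 713/11.
New quantity: Q = 650.5 − 6.5(713/11) = 2521/11.
Buyer burden = 713/11 − 64 = 9/11; seller burden = 64 − 691/11 = 13/11.

Buyers bear 9/11, sellers bear 13/11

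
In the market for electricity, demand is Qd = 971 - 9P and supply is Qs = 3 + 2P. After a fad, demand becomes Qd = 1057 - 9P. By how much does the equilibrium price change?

Original equilibrium: P* = 88, Q* = 179.
New equilibrium: 1057 - 9P = 3 + 2P, so 1054 = 11P and P' = 1054/11; Q' = 1057 − 9(1054/11) = 2141/11.
Change in price: 1054/11 − 88 = 86/11.

ΔP = 86/11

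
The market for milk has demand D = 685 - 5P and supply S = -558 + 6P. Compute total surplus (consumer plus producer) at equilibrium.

Total surplus = 2640

Equilibrium: 685 - 5P = -558 + 6P gives P* = 113, Q* = 120.
Demand choke price: P = 137; supply starts at P = 93.
CS = ½(137 − 113)(120) = 1440; PS = ½(113 − 93)(120) = 1200.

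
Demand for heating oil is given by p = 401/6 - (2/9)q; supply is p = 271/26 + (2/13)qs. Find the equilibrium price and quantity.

Set the two price expressions equal: 401/6 - (2/9)q = 271/26 + (2/13)q.
2200/39 = (44/117)q, so q* = 150.
p* = 401/6 − (2/9)(150) = 33.5.

p* = 33.5, q* = 150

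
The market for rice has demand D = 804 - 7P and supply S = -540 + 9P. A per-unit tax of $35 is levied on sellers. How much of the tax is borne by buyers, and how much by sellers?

Buyers bear $19.6875, sellers bear $15.3125

Pre-tax equilibrium: P* = 84, Q* = 216.
Tax on sellers shifts supply to S = -540 + 9(P − 35) = -855 + 9P.
804 - 7P = -855 + 9P gives buyer price Pb = 103.6875; sellers receive Ps = 103.6875 − 35 = 68.6875.
New quantity: Q = 804 − 7(103.6875) = 78.1875.
Buyer burden = 103.6875 − 84 = 19.6875; seller burden = 84 − 68.6875 = 15.3125.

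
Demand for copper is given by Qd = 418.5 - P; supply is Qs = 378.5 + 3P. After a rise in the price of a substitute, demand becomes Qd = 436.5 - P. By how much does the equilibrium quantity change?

ΔQ = 13.5

Original equilibrium: P* = 10, Q* = 408.5.
New equilibrium: 436.5 - P = 378.5 + 3P, so 58 = 4P and P' = 14.5; Q' = 436.5 − 1(14.5) = 422.
Change in quantity: 422 − 408.5 = 13.5.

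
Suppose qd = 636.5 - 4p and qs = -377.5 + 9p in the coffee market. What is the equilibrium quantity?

q* = 324.5

Set qd = qs: 636.5 - 4p = -377.5 + 9p.
1014 = 13p, so p* = 78.
q* = 636.5 − 4(78) = 324.5.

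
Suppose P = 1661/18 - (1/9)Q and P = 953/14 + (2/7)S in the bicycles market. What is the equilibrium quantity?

Set the two price expressions equal: 1661/18 - (1/9)Q = 953/14 + (2/7)Q.
1525/63 = (25/63)Q, so Q* = 61.
P* = 1661/18 − (1/9)(61) = 85.5.

Q* = 61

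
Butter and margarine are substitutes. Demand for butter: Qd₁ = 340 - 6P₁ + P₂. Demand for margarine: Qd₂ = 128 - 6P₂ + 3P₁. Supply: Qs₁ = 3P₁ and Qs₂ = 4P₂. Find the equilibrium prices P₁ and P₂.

Market 1: 340 - 6P₁ + P₂ = 3P₁ → 9P₁ - P₂ = 340.
Market 2: 10P₂ - 3P₁ = 128.
Eliminating P₂: 10×(1) + 1×(2) gives 87P₁ = 3528, so P₁ = 1176/29.
Back-substitute into (2): P₂ = (128 + 3×1176/29) / 10 = 724/29.

P₁ = 1176/29, P₂ = 724/29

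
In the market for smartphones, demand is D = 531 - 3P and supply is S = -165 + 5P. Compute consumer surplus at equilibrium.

Consumer surplus = 12150

Equilibrium: 531 - 3P = -165 + 5P gives P* = 87, Q* = 270.
Demand choke price (D = 0): P = 177.
CS = ½(177 − 87)(270) = 12150.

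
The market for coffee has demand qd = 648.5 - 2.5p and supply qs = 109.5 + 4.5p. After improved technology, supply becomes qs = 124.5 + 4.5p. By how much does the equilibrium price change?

Original equilibrium: p* = 77, q* = 456.
New equilibrium: 648.5 - 2.5p = 124.5 + 4.5p, so 524 = 7p and p' = 524/7; q' = 648.5 − 2.5(524/7) = 6459/14.
Change in price: 524/7 − 77 = -15/7.

Δp = -15/7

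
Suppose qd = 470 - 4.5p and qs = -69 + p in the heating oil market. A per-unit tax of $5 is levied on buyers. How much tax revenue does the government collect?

Pre-tax equilibrium: p* = 98, q* = 29.
Tax on buyers shifts demand to qd = 470 − 4.5(p + 5) = 447.5 - 4.5p.
447.5 - 4.5p = -69 + p gives seller price ps = 1033/11; buyers pay pb = 1033/11 + 5 = 1088/11.
New quantity: q = 470 − 4.5(1088/11) = 274/11.
Revenue = 5 × 274/11 = 1370/11.

Tax revenue = 1370/11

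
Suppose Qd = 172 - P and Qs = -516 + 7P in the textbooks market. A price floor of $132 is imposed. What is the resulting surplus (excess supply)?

Equilibrium price would be P* = 86, so the floor at 132 binds.
At P = 132: Qd = 40, Qs = 408.
Surplus = 408 − 40 = 368.

Surplus = 368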